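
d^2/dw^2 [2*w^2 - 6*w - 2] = 4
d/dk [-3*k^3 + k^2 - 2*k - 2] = -9*k^2 + 2*k - 2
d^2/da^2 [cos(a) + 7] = -cos(a)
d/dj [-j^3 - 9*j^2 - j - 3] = -3*j^2 - 18*j - 1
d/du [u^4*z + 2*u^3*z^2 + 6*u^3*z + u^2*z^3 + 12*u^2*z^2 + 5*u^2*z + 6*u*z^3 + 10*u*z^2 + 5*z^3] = 2*z*(2*u^3 + 3*u^2*z + 9*u^2 + u*z^2 + 12*u*z + 5*u + 3*z^2 + 5*z)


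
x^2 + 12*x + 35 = (x + 5)*(x + 7)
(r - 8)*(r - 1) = r^2 - 9*r + 8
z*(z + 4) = z^2 + 4*z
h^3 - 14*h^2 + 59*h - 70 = (h - 7)*(h - 5)*(h - 2)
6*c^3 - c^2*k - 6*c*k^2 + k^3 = (-6*c + k)*(-c + k)*(c + k)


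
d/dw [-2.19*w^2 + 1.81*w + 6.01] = 1.81 - 4.38*w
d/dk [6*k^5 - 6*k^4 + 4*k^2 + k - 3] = 30*k^4 - 24*k^3 + 8*k + 1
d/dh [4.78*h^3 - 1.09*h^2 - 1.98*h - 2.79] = 14.34*h^2 - 2.18*h - 1.98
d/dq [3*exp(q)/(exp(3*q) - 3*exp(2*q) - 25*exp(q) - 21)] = (-6*exp(3*q) + 9*exp(2*q) - 63)*exp(q)/(exp(6*q) - 6*exp(5*q) - 41*exp(4*q) + 108*exp(3*q) + 751*exp(2*q) + 1050*exp(q) + 441)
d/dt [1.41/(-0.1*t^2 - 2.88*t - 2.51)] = (0.282*t + 4.0608)/(0.1*t^2 + 2.88*t + 2.51)^2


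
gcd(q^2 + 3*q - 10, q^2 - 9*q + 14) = q - 2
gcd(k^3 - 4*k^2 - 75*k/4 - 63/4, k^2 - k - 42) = k - 7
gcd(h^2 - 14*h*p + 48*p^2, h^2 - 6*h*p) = -h + 6*p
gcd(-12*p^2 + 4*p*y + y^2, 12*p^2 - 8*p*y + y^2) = -2*p + y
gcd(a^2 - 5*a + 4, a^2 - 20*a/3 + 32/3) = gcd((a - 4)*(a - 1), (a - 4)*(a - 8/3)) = a - 4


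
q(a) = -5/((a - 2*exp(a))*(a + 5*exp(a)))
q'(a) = -5*(-5*exp(a) - 1)/((a - 2*exp(a))*(a + 5*exp(a))^2) - 5*(2*exp(a) - 1)/((a - 2*exp(a))^2*(a + 5*exp(a))) = 5*((1 - 2*exp(a))*(a + 5*exp(a)) + (a - 2*exp(a))*(5*exp(a) + 1))/((a - 2*exp(a))^2*(a + 5*exp(a))^2)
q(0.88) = 0.10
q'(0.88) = -0.19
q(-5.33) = -0.18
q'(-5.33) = -0.07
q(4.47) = 0.00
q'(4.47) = -0.00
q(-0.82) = 2.13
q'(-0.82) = -4.78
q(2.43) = 0.00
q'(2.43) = -0.01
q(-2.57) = -0.84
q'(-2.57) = -0.79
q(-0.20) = 0.70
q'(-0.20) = -1.16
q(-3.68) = -0.38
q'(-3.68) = -0.22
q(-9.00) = -0.06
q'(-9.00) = -0.01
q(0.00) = 0.50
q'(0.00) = -0.85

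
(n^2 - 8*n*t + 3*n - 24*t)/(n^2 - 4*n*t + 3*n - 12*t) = (-n + 8*t)/(-n + 4*t)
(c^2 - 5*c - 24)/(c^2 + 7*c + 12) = (c - 8)/(c + 4)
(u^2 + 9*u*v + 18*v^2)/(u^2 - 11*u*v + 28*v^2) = (u^2 + 9*u*v + 18*v^2)/(u^2 - 11*u*v + 28*v^2)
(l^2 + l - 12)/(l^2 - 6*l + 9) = (l + 4)/(l - 3)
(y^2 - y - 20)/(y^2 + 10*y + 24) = (y - 5)/(y + 6)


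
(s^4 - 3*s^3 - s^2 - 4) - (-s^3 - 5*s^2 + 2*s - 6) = s^4 - 2*s^3 + 4*s^2 - 2*s + 2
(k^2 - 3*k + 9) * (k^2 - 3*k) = k^4 - 6*k^3 + 18*k^2 - 27*k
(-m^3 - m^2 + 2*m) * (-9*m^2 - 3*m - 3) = 9*m^5 + 12*m^4 - 12*m^3 - 3*m^2 - 6*m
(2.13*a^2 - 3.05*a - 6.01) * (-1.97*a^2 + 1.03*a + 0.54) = -4.1961*a^4 + 8.2024*a^3 + 9.8484*a^2 - 7.8373*a - 3.2454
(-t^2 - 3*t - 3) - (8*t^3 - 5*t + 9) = -8*t^3 - t^2 + 2*t - 12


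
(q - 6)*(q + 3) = q^2 - 3*q - 18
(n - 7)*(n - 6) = n^2 - 13*n + 42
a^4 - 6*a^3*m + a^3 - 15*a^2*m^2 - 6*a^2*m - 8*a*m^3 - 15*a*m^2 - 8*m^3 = (a + 1)*(a - 8*m)*(a + m)^2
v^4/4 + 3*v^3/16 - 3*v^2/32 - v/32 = v*(v/4 + 1/4)*(v - 1/2)*(v + 1/4)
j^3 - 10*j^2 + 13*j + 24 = (j - 8)*(j - 3)*(j + 1)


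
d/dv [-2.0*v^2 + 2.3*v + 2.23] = 2.3 - 4.0*v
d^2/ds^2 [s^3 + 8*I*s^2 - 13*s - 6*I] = 6*s + 16*I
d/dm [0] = 0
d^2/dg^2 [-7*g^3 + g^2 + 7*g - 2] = 2 - 42*g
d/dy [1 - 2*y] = -2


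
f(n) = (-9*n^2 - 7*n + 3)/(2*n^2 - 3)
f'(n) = -4*n*(-9*n^2 - 7*n + 3)/(2*n^2 - 3)^2 + (-18*n - 7)/(2*n^2 - 3)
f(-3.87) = -3.88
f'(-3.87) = 0.09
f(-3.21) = -3.82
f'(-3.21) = 0.10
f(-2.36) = -3.76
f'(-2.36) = -0.00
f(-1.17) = 4.31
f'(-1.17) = -130.55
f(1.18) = 82.67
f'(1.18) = 1944.54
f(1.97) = -9.60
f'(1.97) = 6.97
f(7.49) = -5.08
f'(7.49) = 0.09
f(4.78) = -5.53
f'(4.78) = 0.30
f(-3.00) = -3.80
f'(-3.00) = 0.09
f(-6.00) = -4.04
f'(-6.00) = 0.06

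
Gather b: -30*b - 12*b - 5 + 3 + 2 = -42*b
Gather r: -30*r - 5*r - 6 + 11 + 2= 7 - 35*r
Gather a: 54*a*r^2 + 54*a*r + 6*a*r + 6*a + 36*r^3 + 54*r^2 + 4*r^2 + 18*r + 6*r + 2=a*(54*r^2 + 60*r + 6) + 36*r^3 + 58*r^2 + 24*r + 2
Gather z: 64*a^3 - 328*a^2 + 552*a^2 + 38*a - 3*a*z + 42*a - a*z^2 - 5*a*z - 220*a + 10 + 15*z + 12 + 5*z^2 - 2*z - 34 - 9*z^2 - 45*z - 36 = 64*a^3 + 224*a^2 - 140*a + z^2*(-a - 4) + z*(-8*a - 32) - 48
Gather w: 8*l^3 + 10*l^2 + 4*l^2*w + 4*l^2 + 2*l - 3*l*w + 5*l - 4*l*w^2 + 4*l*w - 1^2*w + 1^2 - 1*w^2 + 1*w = 8*l^3 + 14*l^2 + 7*l + w^2*(-4*l - 1) + w*(4*l^2 + l) + 1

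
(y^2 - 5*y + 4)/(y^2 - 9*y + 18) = (y^2 - 5*y + 4)/(y^2 - 9*y + 18)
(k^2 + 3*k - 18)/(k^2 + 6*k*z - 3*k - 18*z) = (k + 6)/(k + 6*z)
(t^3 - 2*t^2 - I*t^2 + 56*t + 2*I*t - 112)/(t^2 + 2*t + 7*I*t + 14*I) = (t^2 + t*(-2 - 8*I) + 16*I)/(t + 2)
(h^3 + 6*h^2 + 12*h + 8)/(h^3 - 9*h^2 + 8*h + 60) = (h^2 + 4*h + 4)/(h^2 - 11*h + 30)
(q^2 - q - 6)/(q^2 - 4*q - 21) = (-q^2 + q + 6)/(-q^2 + 4*q + 21)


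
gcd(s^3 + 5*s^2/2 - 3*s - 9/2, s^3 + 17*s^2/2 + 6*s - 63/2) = s^2 + 3*s/2 - 9/2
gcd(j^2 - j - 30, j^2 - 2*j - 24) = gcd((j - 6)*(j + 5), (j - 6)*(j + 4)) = j - 6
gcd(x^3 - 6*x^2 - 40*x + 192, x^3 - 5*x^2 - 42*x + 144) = x^2 - 2*x - 48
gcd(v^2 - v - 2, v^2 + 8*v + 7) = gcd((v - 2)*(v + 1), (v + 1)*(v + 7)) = v + 1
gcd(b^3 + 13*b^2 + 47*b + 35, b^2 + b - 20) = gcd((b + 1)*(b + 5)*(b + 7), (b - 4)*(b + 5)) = b + 5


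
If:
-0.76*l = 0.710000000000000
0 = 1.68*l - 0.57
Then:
No Solution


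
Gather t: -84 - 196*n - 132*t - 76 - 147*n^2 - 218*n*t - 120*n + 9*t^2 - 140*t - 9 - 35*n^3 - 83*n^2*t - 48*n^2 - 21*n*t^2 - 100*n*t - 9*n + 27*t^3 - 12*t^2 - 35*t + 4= -35*n^3 - 195*n^2 - 325*n + 27*t^3 + t^2*(-21*n - 3) + t*(-83*n^2 - 318*n - 307) - 165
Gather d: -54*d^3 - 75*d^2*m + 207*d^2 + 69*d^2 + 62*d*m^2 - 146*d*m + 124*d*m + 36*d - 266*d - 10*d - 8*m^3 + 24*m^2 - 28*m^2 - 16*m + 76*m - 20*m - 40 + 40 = -54*d^3 + d^2*(276 - 75*m) + d*(62*m^2 - 22*m - 240) - 8*m^3 - 4*m^2 + 40*m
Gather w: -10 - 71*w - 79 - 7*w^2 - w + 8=-7*w^2 - 72*w - 81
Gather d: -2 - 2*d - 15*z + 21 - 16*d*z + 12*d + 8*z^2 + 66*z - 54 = d*(10 - 16*z) + 8*z^2 + 51*z - 35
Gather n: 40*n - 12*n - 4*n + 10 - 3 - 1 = 24*n + 6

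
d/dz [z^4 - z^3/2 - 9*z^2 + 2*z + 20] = 4*z^3 - 3*z^2/2 - 18*z + 2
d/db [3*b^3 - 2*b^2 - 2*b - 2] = 9*b^2 - 4*b - 2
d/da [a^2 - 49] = 2*a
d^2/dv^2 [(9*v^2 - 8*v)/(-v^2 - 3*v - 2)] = 2*(35*v^3 + 54*v^2 - 48*v - 84)/(v^6 + 9*v^5 + 33*v^4 + 63*v^3 + 66*v^2 + 36*v + 8)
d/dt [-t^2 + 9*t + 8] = 9 - 2*t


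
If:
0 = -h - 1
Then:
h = -1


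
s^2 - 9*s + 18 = (s - 6)*(s - 3)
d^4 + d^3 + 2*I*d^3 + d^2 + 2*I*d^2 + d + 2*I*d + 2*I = (d + 1)*(d - I)*(d + I)*(d + 2*I)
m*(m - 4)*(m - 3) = m^3 - 7*m^2 + 12*m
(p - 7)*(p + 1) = p^2 - 6*p - 7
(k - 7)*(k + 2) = k^2 - 5*k - 14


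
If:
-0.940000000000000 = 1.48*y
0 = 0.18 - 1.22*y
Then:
No Solution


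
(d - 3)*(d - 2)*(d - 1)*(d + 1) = d^4 - 5*d^3 + 5*d^2 + 5*d - 6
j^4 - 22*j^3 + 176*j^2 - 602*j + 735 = (j - 7)^2*(j - 5)*(j - 3)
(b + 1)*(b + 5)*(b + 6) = b^3 + 12*b^2 + 41*b + 30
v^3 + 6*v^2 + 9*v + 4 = (v + 1)^2*(v + 4)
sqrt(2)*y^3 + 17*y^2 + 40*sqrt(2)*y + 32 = (y + 4*sqrt(2))^2*(sqrt(2)*y + 1)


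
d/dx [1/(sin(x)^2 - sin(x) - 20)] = (1 - 2*sin(x))*cos(x)/(sin(x) + cos(x)^2 + 19)^2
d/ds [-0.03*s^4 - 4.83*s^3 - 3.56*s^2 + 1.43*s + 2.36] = -0.12*s^3 - 14.49*s^2 - 7.12*s + 1.43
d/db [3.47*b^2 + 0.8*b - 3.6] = 6.94*b + 0.8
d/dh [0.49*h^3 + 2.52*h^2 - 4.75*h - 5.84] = 1.47*h^2 + 5.04*h - 4.75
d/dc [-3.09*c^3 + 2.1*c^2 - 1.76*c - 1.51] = -9.27*c^2 + 4.2*c - 1.76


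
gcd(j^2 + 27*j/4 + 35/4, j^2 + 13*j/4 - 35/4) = j + 5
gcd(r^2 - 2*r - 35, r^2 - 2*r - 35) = r^2 - 2*r - 35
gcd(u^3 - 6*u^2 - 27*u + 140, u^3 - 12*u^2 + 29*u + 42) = u - 7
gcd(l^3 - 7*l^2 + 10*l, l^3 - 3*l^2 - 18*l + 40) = l^2 - 7*l + 10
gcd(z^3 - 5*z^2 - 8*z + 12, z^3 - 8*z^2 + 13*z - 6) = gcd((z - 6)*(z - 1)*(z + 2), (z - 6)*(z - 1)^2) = z^2 - 7*z + 6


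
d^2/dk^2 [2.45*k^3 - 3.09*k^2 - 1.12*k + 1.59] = 14.7*k - 6.18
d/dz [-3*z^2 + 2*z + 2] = 2 - 6*z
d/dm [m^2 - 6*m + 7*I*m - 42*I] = 2*m - 6 + 7*I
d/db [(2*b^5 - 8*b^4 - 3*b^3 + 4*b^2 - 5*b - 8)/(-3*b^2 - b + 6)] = (-18*b^6 + 40*b^5 + 93*b^4 - 186*b^3 - 73*b^2 - 38)/(9*b^4 + 6*b^3 - 35*b^2 - 12*b + 36)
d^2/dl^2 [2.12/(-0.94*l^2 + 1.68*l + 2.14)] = (-3.746464*l^2 + 6.695808*l + 2.12*(1.88*l - 1.68)*(3.76*l - 3.36) + 8.529184)/(-0.94*l^2 + 1.68*l + 2.14)^3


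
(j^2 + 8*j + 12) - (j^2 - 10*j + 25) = 18*j - 13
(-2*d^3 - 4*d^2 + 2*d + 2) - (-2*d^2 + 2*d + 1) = -2*d^3 - 2*d^2 + 1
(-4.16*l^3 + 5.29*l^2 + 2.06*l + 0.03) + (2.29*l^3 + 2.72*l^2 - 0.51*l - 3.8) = -1.87*l^3 + 8.01*l^2 + 1.55*l - 3.77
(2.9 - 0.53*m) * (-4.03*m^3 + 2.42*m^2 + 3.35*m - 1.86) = 2.1359*m^4 - 12.9696*m^3 + 5.2425*m^2 + 10.7008*m - 5.394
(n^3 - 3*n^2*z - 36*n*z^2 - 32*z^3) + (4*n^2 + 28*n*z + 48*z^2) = n^3 - 3*n^2*z + 4*n^2 - 36*n*z^2 + 28*n*z - 32*z^3 + 48*z^2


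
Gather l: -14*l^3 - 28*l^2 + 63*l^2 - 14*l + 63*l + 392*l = -14*l^3 + 35*l^2 + 441*l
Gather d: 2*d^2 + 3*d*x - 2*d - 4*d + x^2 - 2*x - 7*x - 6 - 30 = 2*d^2 + d*(3*x - 6) + x^2 - 9*x - 36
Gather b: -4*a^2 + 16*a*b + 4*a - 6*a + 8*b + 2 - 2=-4*a^2 - 2*a + b*(16*a + 8)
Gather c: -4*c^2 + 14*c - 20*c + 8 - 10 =-4*c^2 - 6*c - 2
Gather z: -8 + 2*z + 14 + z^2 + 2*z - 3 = z^2 + 4*z + 3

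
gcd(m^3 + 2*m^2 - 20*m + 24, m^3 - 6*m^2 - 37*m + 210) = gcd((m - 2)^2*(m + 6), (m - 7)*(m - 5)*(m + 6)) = m + 6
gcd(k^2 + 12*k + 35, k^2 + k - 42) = k + 7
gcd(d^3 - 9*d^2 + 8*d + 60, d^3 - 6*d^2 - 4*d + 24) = d^2 - 4*d - 12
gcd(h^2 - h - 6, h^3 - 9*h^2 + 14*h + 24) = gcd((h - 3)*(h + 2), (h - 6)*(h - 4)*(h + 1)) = 1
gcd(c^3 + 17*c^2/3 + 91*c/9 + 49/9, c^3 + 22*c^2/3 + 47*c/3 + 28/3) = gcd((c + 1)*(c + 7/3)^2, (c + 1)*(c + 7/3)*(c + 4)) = c^2 + 10*c/3 + 7/3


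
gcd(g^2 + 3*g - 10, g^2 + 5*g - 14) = g - 2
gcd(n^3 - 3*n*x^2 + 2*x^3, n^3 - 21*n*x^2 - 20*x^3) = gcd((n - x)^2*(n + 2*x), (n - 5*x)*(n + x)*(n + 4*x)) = 1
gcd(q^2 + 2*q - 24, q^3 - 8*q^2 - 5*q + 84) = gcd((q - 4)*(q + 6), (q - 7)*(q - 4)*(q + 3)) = q - 4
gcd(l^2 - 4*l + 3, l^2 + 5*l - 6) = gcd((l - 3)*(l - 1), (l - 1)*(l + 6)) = l - 1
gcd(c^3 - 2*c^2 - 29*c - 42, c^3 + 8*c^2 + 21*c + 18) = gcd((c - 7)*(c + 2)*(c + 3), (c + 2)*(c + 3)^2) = c^2 + 5*c + 6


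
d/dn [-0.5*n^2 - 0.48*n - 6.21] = -1.0*n - 0.48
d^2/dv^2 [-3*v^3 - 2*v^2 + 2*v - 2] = -18*v - 4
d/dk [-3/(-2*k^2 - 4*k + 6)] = 3*(-k - 1)/(k^2 + 2*k - 3)^2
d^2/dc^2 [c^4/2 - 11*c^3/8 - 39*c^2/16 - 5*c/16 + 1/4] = 6*c^2 - 33*c/4 - 39/8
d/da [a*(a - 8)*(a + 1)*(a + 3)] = 4*a^3 - 12*a^2 - 58*a - 24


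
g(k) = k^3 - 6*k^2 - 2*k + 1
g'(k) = 3*k^2 - 12*k - 2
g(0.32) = -0.22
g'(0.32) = -5.53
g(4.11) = -39.15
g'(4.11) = -0.64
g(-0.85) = -2.25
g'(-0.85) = 10.37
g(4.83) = -35.95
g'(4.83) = 10.03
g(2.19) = -21.65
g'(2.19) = -13.89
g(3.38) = -35.69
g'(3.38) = -8.29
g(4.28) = -39.07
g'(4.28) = 1.60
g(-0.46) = 0.55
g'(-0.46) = 4.15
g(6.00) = -11.00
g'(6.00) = 34.00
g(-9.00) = -1196.00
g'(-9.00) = 349.00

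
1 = 1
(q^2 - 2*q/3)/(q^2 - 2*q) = (q - 2/3)/(q - 2)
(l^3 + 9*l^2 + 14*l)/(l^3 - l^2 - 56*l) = (l + 2)/(l - 8)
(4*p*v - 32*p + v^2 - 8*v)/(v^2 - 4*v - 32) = (4*p + v)/(v + 4)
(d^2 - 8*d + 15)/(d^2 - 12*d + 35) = (d - 3)/(d - 7)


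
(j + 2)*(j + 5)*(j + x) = j^3 + j^2*x + 7*j^2 + 7*j*x + 10*j + 10*x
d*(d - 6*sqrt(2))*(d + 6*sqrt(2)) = d^3 - 72*d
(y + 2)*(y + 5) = y^2 + 7*y + 10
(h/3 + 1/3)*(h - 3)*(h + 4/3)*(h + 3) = h^4/3 + 7*h^3/9 - 23*h^2/9 - 7*h - 4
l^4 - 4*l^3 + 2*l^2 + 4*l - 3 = (l - 3)*(l - 1)^2*(l + 1)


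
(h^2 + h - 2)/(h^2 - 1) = (h + 2)/(h + 1)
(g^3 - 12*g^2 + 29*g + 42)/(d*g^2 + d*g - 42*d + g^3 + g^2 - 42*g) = (g^2 - 6*g - 7)/(d*g + 7*d + g^2 + 7*g)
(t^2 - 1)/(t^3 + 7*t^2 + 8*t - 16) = (t + 1)/(t^2 + 8*t + 16)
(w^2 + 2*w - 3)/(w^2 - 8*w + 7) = (w + 3)/(w - 7)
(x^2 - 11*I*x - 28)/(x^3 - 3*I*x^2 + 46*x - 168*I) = (x - 7*I)/(x^2 + I*x + 42)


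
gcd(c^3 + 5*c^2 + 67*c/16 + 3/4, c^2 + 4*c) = c + 4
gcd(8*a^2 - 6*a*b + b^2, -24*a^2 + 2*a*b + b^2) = 4*a - b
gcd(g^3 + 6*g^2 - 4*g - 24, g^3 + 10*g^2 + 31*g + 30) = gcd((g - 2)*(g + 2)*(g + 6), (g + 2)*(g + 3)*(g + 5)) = g + 2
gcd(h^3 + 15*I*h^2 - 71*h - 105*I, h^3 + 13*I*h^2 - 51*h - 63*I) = h^2 + 10*I*h - 21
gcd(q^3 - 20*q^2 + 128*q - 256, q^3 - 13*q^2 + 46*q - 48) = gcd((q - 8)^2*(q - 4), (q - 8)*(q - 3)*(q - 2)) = q - 8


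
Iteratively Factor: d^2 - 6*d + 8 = (d - 2)*(d - 4)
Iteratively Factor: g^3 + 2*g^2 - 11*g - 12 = (g - 3)*(g^2 + 5*g + 4) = (g - 3)*(g + 1)*(g + 4)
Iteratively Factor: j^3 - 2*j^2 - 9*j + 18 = (j + 3)*(j^2 - 5*j + 6) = (j - 3)*(j + 3)*(j - 2)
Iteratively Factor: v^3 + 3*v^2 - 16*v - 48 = (v - 4)*(v^2 + 7*v + 12) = (v - 4)*(v + 4)*(v + 3)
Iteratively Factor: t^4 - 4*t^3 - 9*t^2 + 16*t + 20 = (t + 2)*(t^3 - 6*t^2 + 3*t + 10) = (t + 1)*(t + 2)*(t^2 - 7*t + 10) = (t - 5)*(t + 1)*(t + 2)*(t - 2)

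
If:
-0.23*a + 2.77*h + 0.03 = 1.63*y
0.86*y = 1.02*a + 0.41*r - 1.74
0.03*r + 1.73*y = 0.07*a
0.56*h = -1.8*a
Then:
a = 0.02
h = -0.05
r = 4.06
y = -0.07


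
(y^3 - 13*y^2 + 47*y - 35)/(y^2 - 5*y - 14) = (y^2 - 6*y + 5)/(y + 2)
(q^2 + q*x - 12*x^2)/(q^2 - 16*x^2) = (-q + 3*x)/(-q + 4*x)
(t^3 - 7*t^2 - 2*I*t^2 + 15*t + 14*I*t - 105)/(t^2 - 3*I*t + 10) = (t^2 + t*(-7 + 3*I) - 21*I)/(t + 2*I)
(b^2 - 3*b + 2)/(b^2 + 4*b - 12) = (b - 1)/(b + 6)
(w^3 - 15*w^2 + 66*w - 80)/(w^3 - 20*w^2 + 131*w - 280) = (w - 2)/(w - 7)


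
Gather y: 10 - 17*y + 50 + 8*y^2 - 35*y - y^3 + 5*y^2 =-y^3 + 13*y^2 - 52*y + 60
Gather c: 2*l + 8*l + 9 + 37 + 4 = 10*l + 50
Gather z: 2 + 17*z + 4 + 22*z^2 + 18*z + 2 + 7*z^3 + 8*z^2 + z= 7*z^3 + 30*z^2 + 36*z + 8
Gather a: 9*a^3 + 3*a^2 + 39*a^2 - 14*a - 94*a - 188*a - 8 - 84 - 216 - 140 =9*a^3 + 42*a^2 - 296*a - 448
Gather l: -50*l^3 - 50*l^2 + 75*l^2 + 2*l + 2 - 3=-50*l^3 + 25*l^2 + 2*l - 1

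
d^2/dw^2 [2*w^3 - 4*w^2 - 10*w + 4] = 12*w - 8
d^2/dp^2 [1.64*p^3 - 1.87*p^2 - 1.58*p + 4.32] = 9.84*p - 3.74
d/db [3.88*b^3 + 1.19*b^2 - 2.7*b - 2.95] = 11.64*b^2 + 2.38*b - 2.7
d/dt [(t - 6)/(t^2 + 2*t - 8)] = (t^2 + 2*t - 2*(t - 6)*(t + 1) - 8)/(t^2 + 2*t - 8)^2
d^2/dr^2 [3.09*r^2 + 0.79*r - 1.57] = 6.18000000000000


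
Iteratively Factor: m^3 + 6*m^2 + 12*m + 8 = (m + 2)*(m^2 + 4*m + 4) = (m + 2)^2*(m + 2)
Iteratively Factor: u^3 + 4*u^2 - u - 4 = (u - 1)*(u^2 + 5*u + 4) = (u - 1)*(u + 4)*(u + 1)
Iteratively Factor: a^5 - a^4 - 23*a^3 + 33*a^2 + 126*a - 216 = (a + 4)*(a^4 - 5*a^3 - 3*a^2 + 45*a - 54) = (a - 3)*(a + 4)*(a^3 - 2*a^2 - 9*a + 18) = (a - 3)*(a - 2)*(a + 4)*(a^2 - 9) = (a - 3)*(a - 2)*(a + 3)*(a + 4)*(a - 3)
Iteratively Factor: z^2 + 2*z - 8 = (z + 4)*(z - 2)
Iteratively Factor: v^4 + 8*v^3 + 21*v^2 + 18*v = (v + 2)*(v^3 + 6*v^2 + 9*v) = v*(v + 2)*(v^2 + 6*v + 9) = v*(v + 2)*(v + 3)*(v + 3)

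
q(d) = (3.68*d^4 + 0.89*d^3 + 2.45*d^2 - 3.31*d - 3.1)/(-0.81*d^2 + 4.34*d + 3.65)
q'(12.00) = -106.73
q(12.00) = -1283.15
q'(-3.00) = 13.45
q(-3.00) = -18.18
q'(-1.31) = 3.30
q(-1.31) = -4.17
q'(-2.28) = 8.95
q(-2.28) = -10.15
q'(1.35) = 5.15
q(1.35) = 1.41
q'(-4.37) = 23.07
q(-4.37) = -43.07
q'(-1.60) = 5.07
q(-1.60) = -5.39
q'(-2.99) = 13.39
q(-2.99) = -18.05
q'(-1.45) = 4.20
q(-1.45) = -4.70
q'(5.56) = 3276.53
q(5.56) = 1358.93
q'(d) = (1.62*d - 4.34)*(3.68*d^4 + 0.89*d^3 + 2.45*d^2 - 3.31*d - 3.1)/(-0.81*d^2 + 4.34*d + 3.65)^2 + (14.72*d^3 + 2.67*d^2 + 4.9*d - 3.31)/(-0.81*d^2 + 4.34*d + 3.65)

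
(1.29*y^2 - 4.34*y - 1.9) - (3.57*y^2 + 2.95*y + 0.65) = -2.28*y^2 - 7.29*y - 2.55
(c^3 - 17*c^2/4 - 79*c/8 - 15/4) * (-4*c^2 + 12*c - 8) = -4*c^5 + 29*c^4 - 39*c^3/2 - 139*c^2/2 + 34*c + 30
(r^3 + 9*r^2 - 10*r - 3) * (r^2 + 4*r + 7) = r^5 + 13*r^4 + 33*r^3 + 20*r^2 - 82*r - 21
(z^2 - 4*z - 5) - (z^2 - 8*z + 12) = 4*z - 17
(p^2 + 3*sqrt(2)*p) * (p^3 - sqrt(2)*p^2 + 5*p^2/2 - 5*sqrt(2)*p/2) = p^5 + 5*p^4/2 + 2*sqrt(2)*p^4 - 6*p^3 + 5*sqrt(2)*p^3 - 15*p^2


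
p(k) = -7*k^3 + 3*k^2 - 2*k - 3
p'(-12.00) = -3098.00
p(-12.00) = 12549.00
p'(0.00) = -2.00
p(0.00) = -3.00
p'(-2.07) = -104.40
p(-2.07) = 76.08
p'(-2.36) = -133.12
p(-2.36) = 110.44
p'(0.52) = -4.56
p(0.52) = -4.21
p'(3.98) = -310.77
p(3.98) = -404.75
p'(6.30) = -797.69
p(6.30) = -1646.86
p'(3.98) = -310.77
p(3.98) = -404.75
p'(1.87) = -64.21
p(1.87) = -42.02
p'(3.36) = -218.92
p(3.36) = -241.38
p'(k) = -21*k^2 + 6*k - 2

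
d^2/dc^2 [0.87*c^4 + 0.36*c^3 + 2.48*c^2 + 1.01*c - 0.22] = 10.44*c^2 + 2.16*c + 4.96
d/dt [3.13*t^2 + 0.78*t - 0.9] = 6.26*t + 0.78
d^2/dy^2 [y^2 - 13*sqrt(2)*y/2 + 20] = 2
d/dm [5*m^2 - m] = 10*m - 1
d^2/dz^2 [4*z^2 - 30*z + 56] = 8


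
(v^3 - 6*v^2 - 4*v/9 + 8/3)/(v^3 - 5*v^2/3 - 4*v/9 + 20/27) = 3*(v - 6)/(3*v - 5)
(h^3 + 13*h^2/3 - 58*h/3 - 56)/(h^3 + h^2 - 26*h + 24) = (h + 7/3)/(h - 1)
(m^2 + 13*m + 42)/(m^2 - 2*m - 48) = (m + 7)/(m - 8)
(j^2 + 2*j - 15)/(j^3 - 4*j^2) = (j^2 + 2*j - 15)/(j^2*(j - 4))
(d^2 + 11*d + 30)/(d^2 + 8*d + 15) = (d + 6)/(d + 3)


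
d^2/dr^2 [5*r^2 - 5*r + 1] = 10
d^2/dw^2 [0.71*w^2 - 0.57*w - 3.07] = 1.42000000000000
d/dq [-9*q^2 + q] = 1 - 18*q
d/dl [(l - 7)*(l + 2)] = 2*l - 5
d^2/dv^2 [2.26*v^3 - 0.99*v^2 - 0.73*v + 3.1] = 13.56*v - 1.98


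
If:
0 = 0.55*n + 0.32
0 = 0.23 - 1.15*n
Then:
No Solution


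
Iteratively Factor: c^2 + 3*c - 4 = (c + 4)*(c - 1)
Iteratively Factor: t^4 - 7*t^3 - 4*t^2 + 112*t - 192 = (t + 4)*(t^3 - 11*t^2 + 40*t - 48) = (t - 3)*(t + 4)*(t^2 - 8*t + 16) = (t - 4)*(t - 3)*(t + 4)*(t - 4)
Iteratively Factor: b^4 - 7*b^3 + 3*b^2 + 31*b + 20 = (b + 1)*(b^3 - 8*b^2 + 11*b + 20) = (b + 1)^2*(b^2 - 9*b + 20) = (b - 5)*(b + 1)^2*(b - 4)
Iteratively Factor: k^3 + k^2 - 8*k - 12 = (k - 3)*(k^2 + 4*k + 4) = (k - 3)*(k + 2)*(k + 2)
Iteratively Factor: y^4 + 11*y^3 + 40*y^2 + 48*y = (y)*(y^3 + 11*y^2 + 40*y + 48) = y*(y + 4)*(y^2 + 7*y + 12) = y*(y + 3)*(y + 4)*(y + 4)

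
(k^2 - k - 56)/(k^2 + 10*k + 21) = (k - 8)/(k + 3)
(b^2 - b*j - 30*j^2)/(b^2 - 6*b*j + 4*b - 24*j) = (b + 5*j)/(b + 4)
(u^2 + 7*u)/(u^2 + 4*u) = (u + 7)/(u + 4)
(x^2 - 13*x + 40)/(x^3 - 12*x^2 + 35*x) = (x - 8)/(x*(x - 7))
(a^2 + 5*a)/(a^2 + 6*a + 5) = a/(a + 1)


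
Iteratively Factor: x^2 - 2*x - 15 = (x + 3)*(x - 5)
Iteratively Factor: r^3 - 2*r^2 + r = (r - 1)*(r^2 - r) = r*(r - 1)*(r - 1)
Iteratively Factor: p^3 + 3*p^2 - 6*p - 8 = (p + 1)*(p^2 + 2*p - 8) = (p - 2)*(p + 1)*(p + 4)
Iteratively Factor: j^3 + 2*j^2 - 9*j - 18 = (j + 2)*(j^2 - 9) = (j - 3)*(j + 2)*(j + 3)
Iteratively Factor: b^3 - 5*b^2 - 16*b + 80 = (b - 4)*(b^2 - b - 20) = (b - 4)*(b + 4)*(b - 5)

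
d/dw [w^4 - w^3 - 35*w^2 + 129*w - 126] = 4*w^3 - 3*w^2 - 70*w + 129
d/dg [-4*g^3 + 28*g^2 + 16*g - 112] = -12*g^2 + 56*g + 16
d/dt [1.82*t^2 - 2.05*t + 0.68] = 3.64*t - 2.05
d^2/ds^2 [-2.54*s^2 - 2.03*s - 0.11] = -5.08000000000000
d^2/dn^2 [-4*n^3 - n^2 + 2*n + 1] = -24*n - 2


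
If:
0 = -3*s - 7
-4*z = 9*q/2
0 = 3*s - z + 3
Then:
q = 32/9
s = -7/3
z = -4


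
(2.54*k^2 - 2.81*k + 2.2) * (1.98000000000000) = 5.0292*k^2 - 5.5638*k + 4.356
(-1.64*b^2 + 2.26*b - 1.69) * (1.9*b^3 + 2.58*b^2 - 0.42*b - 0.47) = -3.116*b^5 + 0.0627999999999993*b^4 + 3.3086*b^3 - 4.5386*b^2 - 0.3524*b + 0.7943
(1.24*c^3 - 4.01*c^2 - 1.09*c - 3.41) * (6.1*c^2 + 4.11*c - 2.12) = 7.564*c^5 - 19.3646*c^4 - 25.7589*c^3 - 16.7797*c^2 - 11.7043*c + 7.2292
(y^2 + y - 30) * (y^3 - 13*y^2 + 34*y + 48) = y^5 - 12*y^4 - 9*y^3 + 472*y^2 - 972*y - 1440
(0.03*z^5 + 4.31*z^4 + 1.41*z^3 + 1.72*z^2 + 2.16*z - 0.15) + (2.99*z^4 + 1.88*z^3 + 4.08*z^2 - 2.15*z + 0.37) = 0.03*z^5 + 7.3*z^4 + 3.29*z^3 + 5.8*z^2 + 0.0100000000000002*z + 0.22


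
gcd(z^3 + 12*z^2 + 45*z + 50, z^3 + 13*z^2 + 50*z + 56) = z + 2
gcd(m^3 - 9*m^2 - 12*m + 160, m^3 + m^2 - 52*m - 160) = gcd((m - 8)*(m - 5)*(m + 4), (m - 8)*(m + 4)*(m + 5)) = m^2 - 4*m - 32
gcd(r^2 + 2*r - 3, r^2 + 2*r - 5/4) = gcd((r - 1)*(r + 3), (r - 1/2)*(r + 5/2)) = 1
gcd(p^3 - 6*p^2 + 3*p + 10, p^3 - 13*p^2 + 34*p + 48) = p + 1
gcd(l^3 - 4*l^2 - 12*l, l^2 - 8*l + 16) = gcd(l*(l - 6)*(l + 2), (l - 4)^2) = 1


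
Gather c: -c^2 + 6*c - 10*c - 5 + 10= -c^2 - 4*c + 5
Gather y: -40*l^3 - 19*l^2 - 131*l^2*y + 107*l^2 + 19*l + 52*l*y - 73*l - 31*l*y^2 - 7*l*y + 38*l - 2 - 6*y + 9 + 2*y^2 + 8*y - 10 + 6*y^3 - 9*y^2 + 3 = -40*l^3 + 88*l^2 - 16*l + 6*y^3 + y^2*(-31*l - 7) + y*(-131*l^2 + 45*l + 2)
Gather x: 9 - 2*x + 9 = 18 - 2*x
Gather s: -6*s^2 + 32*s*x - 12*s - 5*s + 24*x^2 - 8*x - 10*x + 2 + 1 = -6*s^2 + s*(32*x - 17) + 24*x^2 - 18*x + 3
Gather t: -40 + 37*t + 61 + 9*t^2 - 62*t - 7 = 9*t^2 - 25*t + 14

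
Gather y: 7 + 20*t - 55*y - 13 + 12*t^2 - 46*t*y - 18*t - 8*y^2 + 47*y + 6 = 12*t^2 + 2*t - 8*y^2 + y*(-46*t - 8)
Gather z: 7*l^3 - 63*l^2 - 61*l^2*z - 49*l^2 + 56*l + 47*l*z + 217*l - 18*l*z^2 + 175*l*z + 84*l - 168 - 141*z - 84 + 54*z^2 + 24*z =7*l^3 - 112*l^2 + 357*l + z^2*(54 - 18*l) + z*(-61*l^2 + 222*l - 117) - 252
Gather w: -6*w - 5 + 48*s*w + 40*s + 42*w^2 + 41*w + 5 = 40*s + 42*w^2 + w*(48*s + 35)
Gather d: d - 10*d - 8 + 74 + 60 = 126 - 9*d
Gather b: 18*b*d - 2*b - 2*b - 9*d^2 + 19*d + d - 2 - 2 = b*(18*d - 4) - 9*d^2 + 20*d - 4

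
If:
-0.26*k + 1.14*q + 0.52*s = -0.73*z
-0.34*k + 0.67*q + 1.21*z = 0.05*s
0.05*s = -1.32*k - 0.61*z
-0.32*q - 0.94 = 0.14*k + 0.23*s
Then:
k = -4.58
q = -15.65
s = 20.48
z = 8.23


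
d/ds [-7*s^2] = -14*s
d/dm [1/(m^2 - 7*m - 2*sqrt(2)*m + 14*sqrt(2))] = (-2*m + 2*sqrt(2) + 7)/(m^2 - 7*m - 2*sqrt(2)*m + 14*sqrt(2))^2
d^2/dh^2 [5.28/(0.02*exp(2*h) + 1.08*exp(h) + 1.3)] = (5.28*(0.04*exp(h) + 1.08)*(0.08*exp(h) + 2.16)*exp(h) - (0.4224*exp(h) + 5.7024)*(0.02*exp(2*h) + 1.08*exp(h) + 1.3))*exp(h)/(0.02*exp(2*h) + 1.08*exp(h) + 1.3)^3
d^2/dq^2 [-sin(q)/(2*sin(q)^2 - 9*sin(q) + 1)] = (4*sin(q)^5 + 18*sin(q)^4 - 20*sin(q)^3 + 9*sin(q)^2 + 13*sin(q) - 18)/(-9*sin(q) - cos(2*q) + 2)^3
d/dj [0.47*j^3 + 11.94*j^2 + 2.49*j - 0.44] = 1.41*j^2 + 23.88*j + 2.49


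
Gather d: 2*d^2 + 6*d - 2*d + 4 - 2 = 2*d^2 + 4*d + 2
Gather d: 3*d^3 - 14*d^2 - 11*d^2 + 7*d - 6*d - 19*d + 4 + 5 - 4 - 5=3*d^3 - 25*d^2 - 18*d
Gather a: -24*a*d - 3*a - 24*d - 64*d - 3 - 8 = a*(-24*d - 3) - 88*d - 11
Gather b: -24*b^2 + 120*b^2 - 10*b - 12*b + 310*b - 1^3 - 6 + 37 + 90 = 96*b^2 + 288*b + 120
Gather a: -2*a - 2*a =-4*a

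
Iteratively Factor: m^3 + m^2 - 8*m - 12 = (m - 3)*(m^2 + 4*m + 4) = (m - 3)*(m + 2)*(m + 2)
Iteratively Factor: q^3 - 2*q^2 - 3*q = (q)*(q^2 - 2*q - 3) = q*(q + 1)*(q - 3)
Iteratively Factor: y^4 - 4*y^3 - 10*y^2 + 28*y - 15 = (y + 3)*(y^3 - 7*y^2 + 11*y - 5) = (y - 5)*(y + 3)*(y^2 - 2*y + 1) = (y - 5)*(y - 1)*(y + 3)*(y - 1)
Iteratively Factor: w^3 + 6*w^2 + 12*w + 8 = (w + 2)*(w^2 + 4*w + 4) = (w + 2)^2*(w + 2)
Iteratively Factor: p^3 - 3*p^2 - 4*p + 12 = (p - 2)*(p^2 - p - 6) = (p - 3)*(p - 2)*(p + 2)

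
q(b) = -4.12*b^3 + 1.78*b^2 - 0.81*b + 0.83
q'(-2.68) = -99.13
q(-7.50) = 1845.16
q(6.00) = -829.87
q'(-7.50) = -722.76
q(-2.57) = 84.60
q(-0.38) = 1.62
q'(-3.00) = -122.73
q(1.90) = -22.54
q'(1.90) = -38.67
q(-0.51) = 2.25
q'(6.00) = -424.41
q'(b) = -12.36*b^2 + 3.56*b - 0.81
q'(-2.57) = -91.60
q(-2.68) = 95.09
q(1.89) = -22.16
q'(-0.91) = -14.28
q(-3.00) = 130.52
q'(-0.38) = -3.95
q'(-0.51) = -5.84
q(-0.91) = 6.15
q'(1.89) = -38.23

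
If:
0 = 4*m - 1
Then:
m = 1/4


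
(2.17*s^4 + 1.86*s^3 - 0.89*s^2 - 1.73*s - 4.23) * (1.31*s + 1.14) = 2.8427*s^5 + 4.9104*s^4 + 0.9545*s^3 - 3.2809*s^2 - 7.5135*s - 4.8222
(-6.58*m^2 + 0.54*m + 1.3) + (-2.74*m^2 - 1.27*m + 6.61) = -9.32*m^2 - 0.73*m + 7.91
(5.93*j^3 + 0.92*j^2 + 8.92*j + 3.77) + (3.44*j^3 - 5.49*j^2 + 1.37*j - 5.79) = 9.37*j^3 - 4.57*j^2 + 10.29*j - 2.02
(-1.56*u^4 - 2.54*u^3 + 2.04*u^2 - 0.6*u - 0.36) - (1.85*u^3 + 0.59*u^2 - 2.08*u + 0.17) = -1.56*u^4 - 4.39*u^3 + 1.45*u^2 + 1.48*u - 0.53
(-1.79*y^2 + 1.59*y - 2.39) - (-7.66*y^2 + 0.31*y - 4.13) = 5.87*y^2 + 1.28*y + 1.74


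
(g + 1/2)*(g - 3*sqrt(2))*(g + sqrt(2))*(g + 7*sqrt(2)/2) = g^4 + g^3/2 + 3*sqrt(2)*g^3/2 - 20*g^2 + 3*sqrt(2)*g^2/4 - 21*sqrt(2)*g - 10*g - 21*sqrt(2)/2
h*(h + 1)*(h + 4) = h^3 + 5*h^2 + 4*h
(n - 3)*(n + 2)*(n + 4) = n^3 + 3*n^2 - 10*n - 24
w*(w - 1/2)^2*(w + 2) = w^4 + w^3 - 7*w^2/4 + w/2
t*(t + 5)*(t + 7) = t^3 + 12*t^2 + 35*t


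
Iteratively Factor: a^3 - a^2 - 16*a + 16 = (a + 4)*(a^2 - 5*a + 4) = (a - 1)*(a + 4)*(a - 4)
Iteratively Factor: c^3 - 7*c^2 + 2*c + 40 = (c + 2)*(c^2 - 9*c + 20) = (c - 5)*(c + 2)*(c - 4)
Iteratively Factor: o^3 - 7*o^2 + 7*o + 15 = (o - 5)*(o^2 - 2*o - 3) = (o - 5)*(o + 1)*(o - 3)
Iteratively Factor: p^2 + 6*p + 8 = (p + 2)*(p + 4)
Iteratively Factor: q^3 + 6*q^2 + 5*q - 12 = (q + 3)*(q^2 + 3*q - 4) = (q - 1)*(q + 3)*(q + 4)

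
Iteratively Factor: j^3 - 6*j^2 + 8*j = (j - 4)*(j^2 - 2*j) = j*(j - 4)*(j - 2)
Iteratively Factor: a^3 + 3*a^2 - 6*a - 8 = (a - 2)*(a^2 + 5*a + 4) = (a - 2)*(a + 1)*(a + 4)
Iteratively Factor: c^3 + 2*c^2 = (c)*(c^2 + 2*c) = c*(c + 2)*(c)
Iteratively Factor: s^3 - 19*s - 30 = (s + 2)*(s^2 - 2*s - 15) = (s + 2)*(s + 3)*(s - 5)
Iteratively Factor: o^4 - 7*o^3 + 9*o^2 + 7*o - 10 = (o - 2)*(o^3 - 5*o^2 - o + 5) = (o - 2)*(o + 1)*(o^2 - 6*o + 5) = (o - 5)*(o - 2)*(o + 1)*(o - 1)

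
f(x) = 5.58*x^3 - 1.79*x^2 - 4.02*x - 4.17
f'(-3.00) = 157.38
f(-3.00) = -158.88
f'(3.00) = 135.90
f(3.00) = 118.32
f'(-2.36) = 97.66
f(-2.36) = -78.00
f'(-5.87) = 593.80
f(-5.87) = -1170.87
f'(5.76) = 530.75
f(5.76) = 979.64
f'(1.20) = 15.79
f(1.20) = -1.93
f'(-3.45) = 207.58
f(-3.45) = -240.74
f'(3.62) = 202.39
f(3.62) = 222.52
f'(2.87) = 123.59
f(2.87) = 101.46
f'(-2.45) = 105.23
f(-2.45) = -87.13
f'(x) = 16.74*x^2 - 3.58*x - 4.02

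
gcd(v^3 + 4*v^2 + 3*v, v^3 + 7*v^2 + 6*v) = v^2 + v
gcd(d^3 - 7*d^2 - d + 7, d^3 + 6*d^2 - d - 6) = d^2 - 1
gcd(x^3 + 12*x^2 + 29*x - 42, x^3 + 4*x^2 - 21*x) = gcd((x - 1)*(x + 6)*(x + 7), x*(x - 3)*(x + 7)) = x + 7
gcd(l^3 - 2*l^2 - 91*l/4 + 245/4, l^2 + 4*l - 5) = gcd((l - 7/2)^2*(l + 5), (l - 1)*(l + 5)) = l + 5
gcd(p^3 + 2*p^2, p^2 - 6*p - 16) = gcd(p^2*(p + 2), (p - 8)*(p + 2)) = p + 2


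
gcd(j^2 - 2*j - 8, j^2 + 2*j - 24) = j - 4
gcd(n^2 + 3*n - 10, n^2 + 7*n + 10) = n + 5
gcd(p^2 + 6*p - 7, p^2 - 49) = p + 7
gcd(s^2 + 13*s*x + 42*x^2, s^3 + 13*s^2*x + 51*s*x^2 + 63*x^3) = s + 7*x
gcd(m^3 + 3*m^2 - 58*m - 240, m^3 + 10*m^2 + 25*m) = m + 5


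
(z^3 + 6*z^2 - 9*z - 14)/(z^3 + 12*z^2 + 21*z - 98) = (z + 1)/(z + 7)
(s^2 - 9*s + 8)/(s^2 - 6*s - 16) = (s - 1)/(s + 2)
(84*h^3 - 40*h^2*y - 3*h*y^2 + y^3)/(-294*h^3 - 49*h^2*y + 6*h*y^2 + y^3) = (-2*h + y)/(7*h + y)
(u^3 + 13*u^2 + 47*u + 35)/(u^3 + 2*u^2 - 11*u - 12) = (u^2 + 12*u + 35)/(u^2 + u - 12)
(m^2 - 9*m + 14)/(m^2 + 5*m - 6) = (m^2 - 9*m + 14)/(m^2 + 5*m - 6)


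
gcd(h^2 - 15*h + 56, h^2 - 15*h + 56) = h^2 - 15*h + 56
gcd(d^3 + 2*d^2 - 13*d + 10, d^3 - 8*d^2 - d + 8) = d - 1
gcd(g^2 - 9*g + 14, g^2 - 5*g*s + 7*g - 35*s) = 1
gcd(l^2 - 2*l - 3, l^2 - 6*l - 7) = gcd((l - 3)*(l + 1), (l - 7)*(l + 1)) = l + 1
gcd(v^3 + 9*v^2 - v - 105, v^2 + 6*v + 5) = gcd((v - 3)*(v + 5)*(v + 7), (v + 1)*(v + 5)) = v + 5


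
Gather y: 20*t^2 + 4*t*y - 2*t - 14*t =20*t^2 + 4*t*y - 16*t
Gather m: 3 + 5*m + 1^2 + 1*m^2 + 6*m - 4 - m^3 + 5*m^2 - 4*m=-m^3 + 6*m^2 + 7*m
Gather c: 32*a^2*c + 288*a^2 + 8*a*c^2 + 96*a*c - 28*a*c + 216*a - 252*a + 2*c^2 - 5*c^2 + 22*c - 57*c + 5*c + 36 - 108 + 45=288*a^2 - 36*a + c^2*(8*a - 3) + c*(32*a^2 + 68*a - 30) - 27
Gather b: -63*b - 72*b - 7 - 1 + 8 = -135*b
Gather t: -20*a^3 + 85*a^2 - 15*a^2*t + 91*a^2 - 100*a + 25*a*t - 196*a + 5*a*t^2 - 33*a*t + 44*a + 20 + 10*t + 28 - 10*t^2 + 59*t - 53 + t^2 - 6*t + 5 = -20*a^3 + 176*a^2 - 252*a + t^2*(5*a - 9) + t*(-15*a^2 - 8*a + 63)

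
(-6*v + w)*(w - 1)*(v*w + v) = -6*v^2*w^2 + 6*v^2 + v*w^3 - v*w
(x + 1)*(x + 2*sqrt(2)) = x^2 + x + 2*sqrt(2)*x + 2*sqrt(2)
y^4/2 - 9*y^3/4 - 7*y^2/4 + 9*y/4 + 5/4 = (y/2 + 1/4)*(y - 5)*(y - 1)*(y + 1)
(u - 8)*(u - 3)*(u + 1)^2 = u^4 - 9*u^3 + 3*u^2 + 37*u + 24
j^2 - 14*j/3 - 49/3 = (j - 7)*(j + 7/3)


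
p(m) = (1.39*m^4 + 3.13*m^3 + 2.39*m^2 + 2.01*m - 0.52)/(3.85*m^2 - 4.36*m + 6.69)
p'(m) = (4.36 - 7.7*m)*(1.39*m^4 + 3.13*m^3 + 2.39*m^2 + 2.01*m - 0.52)/(3.85*m^2 - 4.36*m + 6.69)^2 + (5.56*m^3 + 9.39*m^2 + 4.78*m + 2.01)/(3.85*m^2 - 4.36*m + 6.69) = (10.703*m^5 - 6.13069999999999*m^4 + 9.9028*m^3 + 44.6602*m^2 + 35.9822*m + 11.1797)/(14.8225*m^4 - 33.572*m^3 + 70.5226*m^2 - 58.3368*m + 44.7561)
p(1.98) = 4.45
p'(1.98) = 3.27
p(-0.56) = -0.13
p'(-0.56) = 0.02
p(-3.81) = 1.85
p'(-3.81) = -1.58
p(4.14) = 12.43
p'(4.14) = 4.30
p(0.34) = 0.10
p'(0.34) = 0.91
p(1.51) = 2.92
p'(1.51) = 3.21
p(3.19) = 8.63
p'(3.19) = 3.72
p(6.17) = 22.58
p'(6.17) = 5.70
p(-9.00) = 19.60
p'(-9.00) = -5.28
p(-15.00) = 64.28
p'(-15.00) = -9.61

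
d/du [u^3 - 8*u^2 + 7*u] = 3*u^2 - 16*u + 7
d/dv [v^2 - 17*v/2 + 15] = 2*v - 17/2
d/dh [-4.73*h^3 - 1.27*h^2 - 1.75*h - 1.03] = -14.19*h^2 - 2.54*h - 1.75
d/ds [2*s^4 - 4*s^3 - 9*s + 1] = 8*s^3 - 12*s^2 - 9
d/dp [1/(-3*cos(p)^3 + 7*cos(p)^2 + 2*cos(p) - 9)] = 16*(-9*cos(p)^2 + 14*cos(p) + 2)*sin(p)/(cos(p) - 14*cos(2*p) + 3*cos(3*p) + 22)^2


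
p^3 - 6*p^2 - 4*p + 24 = (p - 6)*(p - 2)*(p + 2)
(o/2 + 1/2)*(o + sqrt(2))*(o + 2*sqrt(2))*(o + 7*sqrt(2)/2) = o^4/2 + o^3/2 + 13*sqrt(2)*o^3/4 + 13*sqrt(2)*o^2/4 + 25*o^2/2 + 7*sqrt(2)*o + 25*o/2 + 7*sqrt(2)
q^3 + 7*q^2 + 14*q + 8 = (q + 1)*(q + 2)*(q + 4)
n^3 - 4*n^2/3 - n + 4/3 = (n - 4/3)*(n - 1)*(n + 1)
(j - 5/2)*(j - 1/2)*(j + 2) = j^3 - j^2 - 19*j/4 + 5/2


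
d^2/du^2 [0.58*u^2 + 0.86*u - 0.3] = 1.16000000000000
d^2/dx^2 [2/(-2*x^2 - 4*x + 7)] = 8*(2*x^2 + 4*x - 8*(x + 1)^2 - 7)/(2*x^2 + 4*x - 7)^3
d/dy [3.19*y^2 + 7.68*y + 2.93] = 6.38*y + 7.68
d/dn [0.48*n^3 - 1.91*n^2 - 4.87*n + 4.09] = 1.44*n^2 - 3.82*n - 4.87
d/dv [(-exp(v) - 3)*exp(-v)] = 3*exp(-v)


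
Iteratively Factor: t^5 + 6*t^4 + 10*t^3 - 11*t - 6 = (t + 1)*(t^4 + 5*t^3 + 5*t^2 - 5*t - 6) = (t + 1)*(t + 3)*(t^3 + 2*t^2 - t - 2) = (t + 1)^2*(t + 3)*(t^2 + t - 2) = (t - 1)*(t + 1)^2*(t + 3)*(t + 2)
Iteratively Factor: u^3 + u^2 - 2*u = (u + 2)*(u^2 - u) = u*(u + 2)*(u - 1)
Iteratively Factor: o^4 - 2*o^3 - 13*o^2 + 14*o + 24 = (o + 1)*(o^3 - 3*o^2 - 10*o + 24) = (o - 4)*(o + 1)*(o^2 + o - 6) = (o - 4)*(o - 2)*(o + 1)*(o + 3)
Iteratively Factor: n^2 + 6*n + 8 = (n + 2)*(n + 4)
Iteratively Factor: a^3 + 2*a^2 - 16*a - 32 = (a + 4)*(a^2 - 2*a - 8) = (a + 2)*(a + 4)*(a - 4)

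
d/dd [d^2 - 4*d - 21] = 2*d - 4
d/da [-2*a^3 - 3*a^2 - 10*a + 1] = -6*a^2 - 6*a - 10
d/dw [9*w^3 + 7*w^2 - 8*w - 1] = 27*w^2 + 14*w - 8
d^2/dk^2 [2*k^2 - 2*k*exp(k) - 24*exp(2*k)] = -2*k*exp(k) - 96*exp(2*k) - 4*exp(k) + 4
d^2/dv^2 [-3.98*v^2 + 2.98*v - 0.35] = -7.96000000000000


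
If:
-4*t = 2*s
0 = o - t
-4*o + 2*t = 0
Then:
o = 0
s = 0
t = 0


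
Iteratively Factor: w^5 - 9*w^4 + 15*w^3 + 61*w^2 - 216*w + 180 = (w - 2)*(w^4 - 7*w^3 + w^2 + 63*w - 90) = (w - 2)^2*(w^3 - 5*w^2 - 9*w + 45) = (w - 2)^2*(w + 3)*(w^2 - 8*w + 15) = (w - 3)*(w - 2)^2*(w + 3)*(w - 5)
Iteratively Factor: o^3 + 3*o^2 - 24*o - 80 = (o + 4)*(o^2 - o - 20) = (o + 4)^2*(o - 5)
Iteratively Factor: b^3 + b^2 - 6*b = (b - 2)*(b^2 + 3*b) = b*(b - 2)*(b + 3)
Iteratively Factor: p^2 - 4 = (p - 2)*(p + 2)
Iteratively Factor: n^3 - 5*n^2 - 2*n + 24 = (n - 3)*(n^2 - 2*n - 8) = (n - 3)*(n + 2)*(n - 4)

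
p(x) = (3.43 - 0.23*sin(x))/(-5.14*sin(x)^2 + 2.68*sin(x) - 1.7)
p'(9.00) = -2.34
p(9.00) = -2.27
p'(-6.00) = 0.50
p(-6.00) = -2.49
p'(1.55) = 0.03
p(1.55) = -0.77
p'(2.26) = -1.55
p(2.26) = -1.21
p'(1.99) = -0.73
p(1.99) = -0.91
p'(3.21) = 3.08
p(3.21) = -1.81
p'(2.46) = -2.39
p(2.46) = -1.60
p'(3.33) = 2.67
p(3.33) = -1.46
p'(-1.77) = 0.10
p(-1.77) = -0.39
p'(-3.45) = -0.92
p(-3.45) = -2.47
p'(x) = (3.43 - 0.23*sin(x))*(10.28*sin(x)*cos(x) - 2.68*cos(x))/(-5.14*sin(x)^2 + 2.68*sin(x) - 1.7)^2 - 0.23*cos(x)/(-5.14*sin(x)^2 + 2.68*sin(x) - 1.7)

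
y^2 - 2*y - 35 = (y - 7)*(y + 5)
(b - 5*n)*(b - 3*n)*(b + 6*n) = b^3 - 2*b^2*n - 33*b*n^2 + 90*n^3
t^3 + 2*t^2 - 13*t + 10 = (t - 2)*(t - 1)*(t + 5)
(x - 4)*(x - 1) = x^2 - 5*x + 4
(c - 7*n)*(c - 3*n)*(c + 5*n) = c^3 - 5*c^2*n - 29*c*n^2 + 105*n^3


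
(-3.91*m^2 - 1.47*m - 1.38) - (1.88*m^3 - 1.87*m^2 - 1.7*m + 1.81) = -1.88*m^3 - 2.04*m^2 + 0.23*m - 3.19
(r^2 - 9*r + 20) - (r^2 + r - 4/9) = 184/9 - 10*r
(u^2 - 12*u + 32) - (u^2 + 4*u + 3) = 29 - 16*u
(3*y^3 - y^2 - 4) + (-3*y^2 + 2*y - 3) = 3*y^3 - 4*y^2 + 2*y - 7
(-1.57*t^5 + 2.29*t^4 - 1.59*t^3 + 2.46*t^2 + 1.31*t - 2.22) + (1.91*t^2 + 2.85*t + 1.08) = -1.57*t^5 + 2.29*t^4 - 1.59*t^3 + 4.37*t^2 + 4.16*t - 1.14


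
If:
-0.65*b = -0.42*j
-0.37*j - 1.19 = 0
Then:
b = -2.08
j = -3.22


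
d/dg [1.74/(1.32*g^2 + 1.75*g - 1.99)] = (-4.5936*g - 3.045)/(1.32*g^2 + 1.75*g - 1.99)^2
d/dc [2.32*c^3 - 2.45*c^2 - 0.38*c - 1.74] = 6.96*c^2 - 4.9*c - 0.38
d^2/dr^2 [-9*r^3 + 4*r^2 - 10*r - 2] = 8 - 54*r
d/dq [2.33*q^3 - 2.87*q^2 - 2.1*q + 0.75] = 6.99*q^2 - 5.74*q - 2.1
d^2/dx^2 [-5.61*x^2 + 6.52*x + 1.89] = -11.2200000000000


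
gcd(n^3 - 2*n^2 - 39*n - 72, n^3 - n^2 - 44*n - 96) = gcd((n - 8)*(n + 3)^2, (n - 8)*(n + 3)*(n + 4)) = n^2 - 5*n - 24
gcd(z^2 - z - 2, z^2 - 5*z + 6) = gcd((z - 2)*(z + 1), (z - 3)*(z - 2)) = z - 2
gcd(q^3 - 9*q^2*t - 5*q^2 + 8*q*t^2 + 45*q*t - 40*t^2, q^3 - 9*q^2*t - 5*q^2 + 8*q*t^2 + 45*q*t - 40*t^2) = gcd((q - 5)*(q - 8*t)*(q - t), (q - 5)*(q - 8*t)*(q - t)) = q^3 - 9*q^2*t - 5*q^2 + 8*q*t^2 + 45*q*t - 40*t^2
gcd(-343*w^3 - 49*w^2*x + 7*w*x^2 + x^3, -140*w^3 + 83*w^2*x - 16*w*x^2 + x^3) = -7*w + x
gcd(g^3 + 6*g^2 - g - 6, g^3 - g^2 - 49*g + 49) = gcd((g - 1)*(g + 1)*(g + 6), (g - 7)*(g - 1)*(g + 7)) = g - 1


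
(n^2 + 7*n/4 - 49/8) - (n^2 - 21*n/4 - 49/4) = 7*n + 49/8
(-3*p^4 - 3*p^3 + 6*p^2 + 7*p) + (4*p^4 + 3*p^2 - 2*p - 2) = p^4 - 3*p^3 + 9*p^2 + 5*p - 2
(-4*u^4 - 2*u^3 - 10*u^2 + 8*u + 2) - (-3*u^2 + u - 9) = -4*u^4 - 2*u^3 - 7*u^2 + 7*u + 11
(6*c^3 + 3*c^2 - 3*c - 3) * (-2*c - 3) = -12*c^4 - 24*c^3 - 3*c^2 + 15*c + 9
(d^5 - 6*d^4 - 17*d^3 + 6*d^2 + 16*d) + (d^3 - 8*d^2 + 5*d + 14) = d^5 - 6*d^4 - 16*d^3 - 2*d^2 + 21*d + 14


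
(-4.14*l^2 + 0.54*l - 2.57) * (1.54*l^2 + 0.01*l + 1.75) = -6.3756*l^4 + 0.7902*l^3 - 11.1974*l^2 + 0.9193*l - 4.4975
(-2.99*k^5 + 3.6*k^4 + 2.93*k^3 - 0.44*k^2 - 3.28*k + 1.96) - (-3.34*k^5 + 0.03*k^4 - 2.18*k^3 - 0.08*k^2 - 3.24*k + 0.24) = 0.35*k^5 + 3.57*k^4 + 5.11*k^3 - 0.36*k^2 - 0.0399999999999996*k + 1.72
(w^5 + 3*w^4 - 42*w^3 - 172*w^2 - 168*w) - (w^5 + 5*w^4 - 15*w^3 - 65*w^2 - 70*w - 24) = -2*w^4 - 27*w^3 - 107*w^2 - 98*w + 24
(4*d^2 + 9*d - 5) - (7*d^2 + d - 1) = -3*d^2 + 8*d - 4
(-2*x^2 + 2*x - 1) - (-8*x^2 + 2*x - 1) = 6*x^2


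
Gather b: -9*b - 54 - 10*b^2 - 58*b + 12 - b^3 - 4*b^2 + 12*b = -b^3 - 14*b^2 - 55*b - 42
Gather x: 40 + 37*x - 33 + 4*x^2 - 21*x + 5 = 4*x^2 + 16*x + 12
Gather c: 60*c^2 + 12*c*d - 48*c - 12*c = 60*c^2 + c*(12*d - 60)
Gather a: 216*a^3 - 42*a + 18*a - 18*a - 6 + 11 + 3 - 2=216*a^3 - 42*a + 6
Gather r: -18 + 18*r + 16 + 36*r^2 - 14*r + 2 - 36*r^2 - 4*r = 0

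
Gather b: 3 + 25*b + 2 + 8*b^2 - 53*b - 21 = 8*b^2 - 28*b - 16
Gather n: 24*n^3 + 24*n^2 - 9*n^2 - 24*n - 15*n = 24*n^3 + 15*n^2 - 39*n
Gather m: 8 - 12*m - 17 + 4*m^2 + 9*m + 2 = 4*m^2 - 3*m - 7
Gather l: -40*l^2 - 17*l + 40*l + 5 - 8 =-40*l^2 + 23*l - 3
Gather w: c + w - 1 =c + w - 1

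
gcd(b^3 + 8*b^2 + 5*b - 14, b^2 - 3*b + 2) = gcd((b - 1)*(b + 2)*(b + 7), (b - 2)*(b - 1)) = b - 1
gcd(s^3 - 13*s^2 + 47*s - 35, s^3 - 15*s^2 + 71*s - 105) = s^2 - 12*s + 35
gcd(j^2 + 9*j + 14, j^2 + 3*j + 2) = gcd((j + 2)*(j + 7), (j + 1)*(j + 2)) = j + 2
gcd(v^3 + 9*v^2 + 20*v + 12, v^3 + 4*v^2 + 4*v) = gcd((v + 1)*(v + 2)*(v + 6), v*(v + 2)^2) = v + 2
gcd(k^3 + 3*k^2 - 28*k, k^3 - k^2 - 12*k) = k^2 - 4*k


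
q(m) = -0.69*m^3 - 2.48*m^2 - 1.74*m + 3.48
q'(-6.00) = -46.50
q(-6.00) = 73.68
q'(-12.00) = -240.30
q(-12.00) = 859.56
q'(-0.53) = 0.31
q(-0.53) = 3.81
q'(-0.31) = -0.40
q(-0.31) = 3.80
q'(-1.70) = 0.71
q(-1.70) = 2.66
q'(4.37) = -62.95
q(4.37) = -109.07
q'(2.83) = -32.36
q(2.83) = -36.95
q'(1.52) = -14.06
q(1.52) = -7.32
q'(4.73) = -71.51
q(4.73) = -133.25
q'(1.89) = -18.51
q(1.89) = -13.33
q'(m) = -2.07*m^2 - 4.96*m - 1.74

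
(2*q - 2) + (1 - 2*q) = -1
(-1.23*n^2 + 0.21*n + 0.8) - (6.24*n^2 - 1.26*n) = -7.47*n^2 + 1.47*n + 0.8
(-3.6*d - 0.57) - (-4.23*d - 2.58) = 0.63*d + 2.01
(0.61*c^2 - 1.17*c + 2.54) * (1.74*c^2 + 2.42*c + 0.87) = 1.0614*c^4 - 0.5596*c^3 + 2.1189*c^2 + 5.1289*c + 2.2098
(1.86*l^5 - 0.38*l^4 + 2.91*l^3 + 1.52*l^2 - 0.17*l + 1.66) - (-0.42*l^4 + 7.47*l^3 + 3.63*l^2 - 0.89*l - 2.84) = 1.86*l^5 + 0.04*l^4 - 4.56*l^3 - 2.11*l^2 + 0.72*l + 4.5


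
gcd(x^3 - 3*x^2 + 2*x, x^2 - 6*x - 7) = 1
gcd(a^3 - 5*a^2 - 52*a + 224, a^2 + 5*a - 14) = a + 7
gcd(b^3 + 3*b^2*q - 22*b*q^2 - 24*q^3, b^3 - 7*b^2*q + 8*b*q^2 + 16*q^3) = -b^2 + 3*b*q + 4*q^2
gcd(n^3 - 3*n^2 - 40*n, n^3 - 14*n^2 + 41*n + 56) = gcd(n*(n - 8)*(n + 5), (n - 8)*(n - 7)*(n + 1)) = n - 8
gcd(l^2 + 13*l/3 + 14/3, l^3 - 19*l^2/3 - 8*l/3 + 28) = l + 2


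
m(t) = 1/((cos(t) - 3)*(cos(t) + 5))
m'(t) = sin(t)/((cos(t) - 3)*(cos(t) + 5)^2) + sin(t)/((cos(t) - 3)^2*(cos(t) + 5))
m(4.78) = -0.07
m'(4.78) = -0.01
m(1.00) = -0.07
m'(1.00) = 0.01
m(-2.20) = -0.06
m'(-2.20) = -0.00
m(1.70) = -0.07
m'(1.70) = 0.01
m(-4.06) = -0.06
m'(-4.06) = 0.00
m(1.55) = -0.07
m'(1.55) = 0.01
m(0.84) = -0.08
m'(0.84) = 0.01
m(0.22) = -0.08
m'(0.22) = 0.01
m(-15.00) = -0.06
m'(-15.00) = 0.00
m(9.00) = -0.06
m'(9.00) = 0.00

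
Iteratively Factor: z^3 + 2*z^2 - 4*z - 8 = (z + 2)*(z^2 - 4) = (z + 2)^2*(z - 2)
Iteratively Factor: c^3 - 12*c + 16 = (c - 2)*(c^2 + 2*c - 8) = (c - 2)^2*(c + 4)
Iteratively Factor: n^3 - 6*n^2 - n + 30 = (n - 3)*(n^2 - 3*n - 10) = (n - 5)*(n - 3)*(n + 2)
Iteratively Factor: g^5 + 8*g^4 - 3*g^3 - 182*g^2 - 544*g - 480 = (g + 2)*(g^4 + 6*g^3 - 15*g^2 - 152*g - 240) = (g + 2)*(g + 4)*(g^3 + 2*g^2 - 23*g - 60) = (g + 2)*(g + 4)^2*(g^2 - 2*g - 15) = (g - 5)*(g + 2)*(g + 4)^2*(g + 3)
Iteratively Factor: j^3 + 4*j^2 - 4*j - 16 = (j + 2)*(j^2 + 2*j - 8) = (j - 2)*(j + 2)*(j + 4)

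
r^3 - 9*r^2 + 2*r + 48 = (r - 8)*(r - 3)*(r + 2)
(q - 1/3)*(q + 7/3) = q^2 + 2*q - 7/9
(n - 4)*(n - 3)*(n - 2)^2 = n^4 - 11*n^3 + 44*n^2 - 76*n + 48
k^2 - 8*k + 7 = (k - 7)*(k - 1)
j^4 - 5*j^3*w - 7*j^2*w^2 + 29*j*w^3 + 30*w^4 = (j - 5*w)*(j - 3*w)*(j + w)*(j + 2*w)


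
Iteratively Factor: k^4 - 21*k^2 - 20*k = (k)*(k^3 - 21*k - 20) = k*(k - 5)*(k^2 + 5*k + 4) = k*(k - 5)*(k + 1)*(k + 4)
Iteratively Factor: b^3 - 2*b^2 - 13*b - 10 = (b - 5)*(b^2 + 3*b + 2) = (b - 5)*(b + 2)*(b + 1)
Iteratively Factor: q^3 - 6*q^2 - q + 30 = (q + 2)*(q^2 - 8*q + 15) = (q - 3)*(q + 2)*(q - 5)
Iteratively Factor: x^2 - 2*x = (x - 2)*(x)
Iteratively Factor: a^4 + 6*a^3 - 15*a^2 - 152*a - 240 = (a + 4)*(a^3 + 2*a^2 - 23*a - 60) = (a + 3)*(a + 4)*(a^2 - a - 20) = (a + 3)*(a + 4)^2*(a - 5)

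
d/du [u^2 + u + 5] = 2*u + 1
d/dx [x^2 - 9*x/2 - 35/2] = 2*x - 9/2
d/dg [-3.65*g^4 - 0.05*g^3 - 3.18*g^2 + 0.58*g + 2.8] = -14.6*g^3 - 0.15*g^2 - 6.36*g + 0.58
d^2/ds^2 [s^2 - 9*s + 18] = 2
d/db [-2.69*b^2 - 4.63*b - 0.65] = -5.38*b - 4.63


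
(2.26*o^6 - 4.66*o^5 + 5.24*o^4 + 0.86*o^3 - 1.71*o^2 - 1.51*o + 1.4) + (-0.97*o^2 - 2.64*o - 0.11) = 2.26*o^6 - 4.66*o^5 + 5.24*o^4 + 0.86*o^3 - 2.68*o^2 - 4.15*o + 1.29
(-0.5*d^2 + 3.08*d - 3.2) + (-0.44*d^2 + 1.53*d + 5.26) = -0.94*d^2 + 4.61*d + 2.06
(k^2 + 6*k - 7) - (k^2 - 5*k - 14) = 11*k + 7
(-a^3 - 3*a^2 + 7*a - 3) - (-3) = -a^3 - 3*a^2 + 7*a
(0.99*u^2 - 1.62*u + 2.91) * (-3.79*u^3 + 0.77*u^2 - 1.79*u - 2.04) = -3.7521*u^5 + 6.9021*u^4 - 14.0484*u^3 + 3.1209*u^2 - 1.9041*u - 5.9364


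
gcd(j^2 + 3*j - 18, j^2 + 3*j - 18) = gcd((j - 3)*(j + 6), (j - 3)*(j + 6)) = j^2 + 3*j - 18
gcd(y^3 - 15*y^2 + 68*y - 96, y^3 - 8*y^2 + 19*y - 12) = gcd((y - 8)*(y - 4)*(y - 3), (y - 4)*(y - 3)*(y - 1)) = y^2 - 7*y + 12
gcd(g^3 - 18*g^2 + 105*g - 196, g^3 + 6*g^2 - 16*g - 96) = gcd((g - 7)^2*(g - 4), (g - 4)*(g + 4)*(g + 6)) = g - 4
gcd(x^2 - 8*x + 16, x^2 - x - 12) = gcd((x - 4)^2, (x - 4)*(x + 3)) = x - 4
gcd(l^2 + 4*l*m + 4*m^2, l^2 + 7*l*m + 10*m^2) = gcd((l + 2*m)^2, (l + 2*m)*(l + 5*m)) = l + 2*m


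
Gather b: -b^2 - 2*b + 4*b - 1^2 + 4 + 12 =-b^2 + 2*b + 15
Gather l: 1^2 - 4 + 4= 1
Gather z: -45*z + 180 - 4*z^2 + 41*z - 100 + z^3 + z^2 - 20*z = z^3 - 3*z^2 - 24*z + 80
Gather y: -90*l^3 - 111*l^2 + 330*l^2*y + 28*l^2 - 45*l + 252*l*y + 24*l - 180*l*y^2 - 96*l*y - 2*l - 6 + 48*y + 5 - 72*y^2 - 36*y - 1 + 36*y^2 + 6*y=-90*l^3 - 83*l^2 - 23*l + y^2*(-180*l - 36) + y*(330*l^2 + 156*l + 18) - 2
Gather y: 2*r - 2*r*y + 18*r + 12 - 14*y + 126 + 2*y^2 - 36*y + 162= 20*r + 2*y^2 + y*(-2*r - 50) + 300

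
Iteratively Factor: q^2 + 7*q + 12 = (q + 3)*(q + 4)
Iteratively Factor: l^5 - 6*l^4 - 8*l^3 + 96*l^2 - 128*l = (l)*(l^4 - 6*l^3 - 8*l^2 + 96*l - 128) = l*(l - 4)*(l^3 - 2*l^2 - 16*l + 32) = l*(l - 4)*(l + 4)*(l^2 - 6*l + 8) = l*(l - 4)^2*(l + 4)*(l - 2)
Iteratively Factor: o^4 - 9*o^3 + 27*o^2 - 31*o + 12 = (o - 1)*(o^3 - 8*o^2 + 19*o - 12) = (o - 1)^2*(o^2 - 7*o + 12) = (o - 3)*(o - 1)^2*(o - 4)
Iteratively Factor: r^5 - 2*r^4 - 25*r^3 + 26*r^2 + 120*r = (r)*(r^4 - 2*r^3 - 25*r^2 + 26*r + 120) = r*(r - 5)*(r^3 + 3*r^2 - 10*r - 24) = r*(r - 5)*(r + 2)*(r^2 + r - 12) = r*(r - 5)*(r + 2)*(r + 4)*(r - 3)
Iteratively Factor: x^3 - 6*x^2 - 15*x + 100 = (x - 5)*(x^2 - x - 20) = (x - 5)*(x + 4)*(x - 5)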